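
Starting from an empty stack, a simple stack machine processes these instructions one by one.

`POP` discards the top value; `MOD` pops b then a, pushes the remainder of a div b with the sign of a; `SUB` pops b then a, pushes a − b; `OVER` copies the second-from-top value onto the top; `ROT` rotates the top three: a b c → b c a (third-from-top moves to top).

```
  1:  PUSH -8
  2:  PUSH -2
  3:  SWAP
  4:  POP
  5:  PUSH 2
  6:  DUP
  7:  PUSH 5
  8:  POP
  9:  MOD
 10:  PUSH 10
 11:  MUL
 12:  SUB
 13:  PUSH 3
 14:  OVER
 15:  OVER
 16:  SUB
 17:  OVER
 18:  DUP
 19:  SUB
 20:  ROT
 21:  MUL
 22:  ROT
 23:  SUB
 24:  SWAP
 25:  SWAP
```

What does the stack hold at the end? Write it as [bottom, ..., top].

[-5, 2]

PUSH -8  [-8]
PUSH -2  [-8, -2]
SWAP     [-2, -8]
POP      [-2]
PUSH 2   [-2, 2]
DUP      [-2, 2, 2]
PUSH 5   [-2, 2, 2, 5]
POP      [-2, 2, 2]
MOD      [-2, 0]
PUSH 10  [-2, 0, 10]
MUL      [-2, 0]
SUB      [-2]
PUSH 3   [-2, 3]
OVER     [-2, 3, -2]
OVER     [-2, 3, -2, 3]
SUB      [-2, 3, -5]
OVER     [-2, 3, -5, 3]
DUP      [-2, 3, -5, 3, 3]
SUB      [-2, 3, -5, 0]
ROT      [-2, -5, 0, 3]
MUL      [-2, -5, 0]
ROT      [-5, 0, -2]
SUB      [-5, 2]
SWAP     [2, -5]
SWAP     [-5, 2]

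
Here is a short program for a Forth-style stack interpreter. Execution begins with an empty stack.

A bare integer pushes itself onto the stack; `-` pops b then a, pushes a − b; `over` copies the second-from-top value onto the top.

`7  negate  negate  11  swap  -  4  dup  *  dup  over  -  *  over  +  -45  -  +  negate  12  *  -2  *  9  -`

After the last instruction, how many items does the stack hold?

1

7       7
negate  -7
negate  7
11      7 11
swap    11 7
-       4
4       4 4
dup     4 4 4
*       4 16
dup     4 16 16
over    4 16 16 16
-       4 16 0
*       4 0
over    4 0 4
+       4 4
-45     4 4 -45
-       4 49
+       53
negate  -53
12      -53 12
*       -636
-2      -636 -2
*       1272
9       1272 9
-       1263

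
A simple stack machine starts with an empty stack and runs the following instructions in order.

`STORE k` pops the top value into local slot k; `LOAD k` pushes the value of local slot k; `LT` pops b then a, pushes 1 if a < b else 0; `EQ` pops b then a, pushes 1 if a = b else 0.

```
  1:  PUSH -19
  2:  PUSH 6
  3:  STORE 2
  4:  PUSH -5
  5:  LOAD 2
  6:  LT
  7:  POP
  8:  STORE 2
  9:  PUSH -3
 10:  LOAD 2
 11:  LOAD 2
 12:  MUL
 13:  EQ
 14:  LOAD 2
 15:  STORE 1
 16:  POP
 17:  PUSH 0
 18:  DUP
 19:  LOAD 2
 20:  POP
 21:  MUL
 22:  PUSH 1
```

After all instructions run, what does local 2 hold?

PUSH -19 : -19
PUSH 6   : -19 6
STORE 2  : -19
PUSH -5  : -19 -5
LOAD 2   : -19 -5 6
LT       : -19 1
POP      : -19
STORE 2  : (empty)
PUSH -3  : -3
LOAD 2   : -3 -19
LOAD 2   : -3 -19 -19
MUL      : -3 361
EQ       : 0
LOAD 2   : 0 -19
STORE 1  : 0
POP      : (empty)
PUSH 0   : 0
DUP      : 0 0
LOAD 2   : 0 0 -19
POP      : 0 0
MUL      : 0
PUSH 1   : 0 1

-19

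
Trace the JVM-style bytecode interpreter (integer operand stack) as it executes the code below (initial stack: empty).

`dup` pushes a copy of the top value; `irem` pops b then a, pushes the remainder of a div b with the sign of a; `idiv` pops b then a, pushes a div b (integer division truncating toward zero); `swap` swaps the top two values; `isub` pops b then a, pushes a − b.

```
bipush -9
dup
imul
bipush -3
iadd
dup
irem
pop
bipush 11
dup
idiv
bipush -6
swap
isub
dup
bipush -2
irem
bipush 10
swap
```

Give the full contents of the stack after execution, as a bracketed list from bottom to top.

[-7, 10, -1]

bipush -9 → -9
dup       → -9 -9
imul      → 81
bipush -3 → 81 -3
iadd      → 78
dup       → 78 78
irem      → 0
pop       → (empty)
bipush 11 → 11
dup       → 11 11
idiv      → 1
bipush -6 → 1 -6
swap      → -6 1
isub      → -7
dup       → -7 -7
bipush -2 → -7 -7 -2
irem      → -7 -1
bipush 10 → -7 -1 10
swap      → -7 10 -1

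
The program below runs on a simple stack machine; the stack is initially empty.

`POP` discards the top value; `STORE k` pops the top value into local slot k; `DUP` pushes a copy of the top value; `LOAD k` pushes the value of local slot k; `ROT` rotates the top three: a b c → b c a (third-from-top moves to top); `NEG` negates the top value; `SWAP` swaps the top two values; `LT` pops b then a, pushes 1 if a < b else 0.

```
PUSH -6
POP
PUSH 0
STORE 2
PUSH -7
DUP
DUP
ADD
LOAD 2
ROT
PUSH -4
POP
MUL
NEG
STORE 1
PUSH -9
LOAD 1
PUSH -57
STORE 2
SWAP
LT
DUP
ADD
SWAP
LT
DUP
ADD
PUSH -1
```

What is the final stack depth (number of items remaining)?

2

PUSH -6  : [-6]
POP      : []
PUSH 0   : [0]
STORE 2  : []
PUSH -7  : [-7]
DUP      : [-7, -7]
DUP      : [-7, -7, -7]
ADD      : [-7, -14]
LOAD 2   : [-7, -14, 0]
ROT      : [-14, 0, -7]
PUSH -4  : [-14, 0, -7, -4]
POP      : [-14, 0, -7]
MUL      : [-14, 0]
NEG      : [-14, 0]
STORE 1  : [-14]
PUSH -9  : [-14, -9]
LOAD 1   : [-14, -9, 0]
PUSH -57 : [-14, -9, 0, -57]
STORE 2  : [-14, -9, 0]
SWAP     : [-14, 0, -9]
LT       : [-14, 0]
DUP      : [-14, 0, 0]
ADD      : [-14, 0]
SWAP     : [0, -14]
LT       : [0]
DUP      : [0, 0]
ADD      : [0]
PUSH -1  : [0, -1]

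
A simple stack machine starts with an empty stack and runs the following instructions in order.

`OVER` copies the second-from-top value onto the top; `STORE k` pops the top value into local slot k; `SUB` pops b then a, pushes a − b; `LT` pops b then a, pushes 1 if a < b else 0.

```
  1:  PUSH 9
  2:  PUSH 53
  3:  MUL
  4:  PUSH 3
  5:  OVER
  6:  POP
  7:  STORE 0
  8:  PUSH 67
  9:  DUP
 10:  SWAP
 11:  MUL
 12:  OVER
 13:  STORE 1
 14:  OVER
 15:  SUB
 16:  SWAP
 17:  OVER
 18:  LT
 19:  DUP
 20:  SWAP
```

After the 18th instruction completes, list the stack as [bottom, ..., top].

PUSH 9   9
PUSH 53  9 53
MUL      477
PUSH 3   477 3
OVER     477 3 477
POP      477 3
STORE 0  477
PUSH 67  477 67
DUP      477 67 67
SWAP     477 67 67
MUL      477 4489
OVER     477 4489 477
STORE 1  477 4489
OVER     477 4489 477
SUB      477 4012
SWAP     4012 477
OVER     4012 477 4012
LT       4012 1

[4012, 1]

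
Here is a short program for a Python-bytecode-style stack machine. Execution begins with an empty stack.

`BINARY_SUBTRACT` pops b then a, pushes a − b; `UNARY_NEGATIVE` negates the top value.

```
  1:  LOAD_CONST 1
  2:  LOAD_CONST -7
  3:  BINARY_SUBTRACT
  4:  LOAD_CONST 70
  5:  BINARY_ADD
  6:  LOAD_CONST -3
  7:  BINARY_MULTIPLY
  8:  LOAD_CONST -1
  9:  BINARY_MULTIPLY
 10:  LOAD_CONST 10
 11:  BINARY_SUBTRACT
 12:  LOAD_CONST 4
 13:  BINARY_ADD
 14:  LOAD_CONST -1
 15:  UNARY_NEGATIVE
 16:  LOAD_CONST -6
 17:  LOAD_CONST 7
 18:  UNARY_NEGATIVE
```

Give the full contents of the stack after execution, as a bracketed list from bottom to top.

LOAD_CONST 1     1
LOAD_CONST -7    1 -7
BINARY_SUBTRACT  8
LOAD_CONST 70    8 70
BINARY_ADD       78
LOAD_CONST -3    78 -3
BINARY_MULTIPLY  -234
LOAD_CONST -1    -234 -1
BINARY_MULTIPLY  234
LOAD_CONST 10    234 10
BINARY_SUBTRACT  224
LOAD_CONST 4     224 4
BINARY_ADD       228
LOAD_CONST -1    228 -1
UNARY_NEGATIVE   228 1
LOAD_CONST -6    228 1 -6
LOAD_CONST 7     228 1 -6 7
UNARY_NEGATIVE   228 1 -6 -7

[228, 1, -6, -7]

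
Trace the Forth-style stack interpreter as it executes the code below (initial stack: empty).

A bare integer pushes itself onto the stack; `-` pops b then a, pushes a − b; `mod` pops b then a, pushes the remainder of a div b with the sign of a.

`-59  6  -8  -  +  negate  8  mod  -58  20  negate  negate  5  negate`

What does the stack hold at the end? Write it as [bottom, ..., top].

-59    : -59
6      : -59 6
-8     : -59 6 -8
-      : -59 14
+      : -45
negate : 45
8      : 45 8
mod    : 5
-58    : 5 -58
20     : 5 -58 20
negate : 5 -58 -20
negate : 5 -58 20
5      : 5 -58 20 5
negate : 5 -58 20 -5

[5, -58, 20, -5]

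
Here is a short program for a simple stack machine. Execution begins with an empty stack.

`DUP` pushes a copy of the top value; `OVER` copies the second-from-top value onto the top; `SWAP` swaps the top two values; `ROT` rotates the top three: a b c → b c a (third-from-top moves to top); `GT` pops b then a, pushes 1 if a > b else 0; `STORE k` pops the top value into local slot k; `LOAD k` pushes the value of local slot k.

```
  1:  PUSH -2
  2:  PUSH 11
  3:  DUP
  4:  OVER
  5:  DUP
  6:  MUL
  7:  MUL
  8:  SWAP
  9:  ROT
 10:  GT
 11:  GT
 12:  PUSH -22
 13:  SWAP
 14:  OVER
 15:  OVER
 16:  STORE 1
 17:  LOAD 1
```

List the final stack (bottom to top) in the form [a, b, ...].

[-22, 1, -22, 1]

PUSH -2  : -2
PUSH 11  : -2 11
DUP      : -2 11 11
OVER     : -2 11 11 11
DUP      : -2 11 11 11 11
MUL      : -2 11 11 121
MUL      : -2 11 1331
SWAP     : -2 1331 11
ROT      : 1331 11 -2
GT       : 1331 1
GT       : 1
PUSH -22 : 1 -22
SWAP     : -22 1
OVER     : -22 1 -22
OVER     : -22 1 -22 1
STORE 1  : -22 1 -22
LOAD 1   : -22 1 -22 1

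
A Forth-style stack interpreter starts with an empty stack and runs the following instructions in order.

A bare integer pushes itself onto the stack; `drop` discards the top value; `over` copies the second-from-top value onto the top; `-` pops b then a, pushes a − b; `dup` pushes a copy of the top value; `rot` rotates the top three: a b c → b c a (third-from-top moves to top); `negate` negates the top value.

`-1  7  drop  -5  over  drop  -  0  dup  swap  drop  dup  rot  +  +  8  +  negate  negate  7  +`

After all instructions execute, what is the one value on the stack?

19

-1     : -1
7      : -1 7
drop   : -1
-5     : -1 -5
over   : -1 -5 -1
drop   : -1 -5
-      : 4
0      : 4 0
dup    : 4 0 0
swap   : 4 0 0
drop   : 4 0
dup    : 4 0 0
rot    : 0 0 4
+      : 0 4
+      : 4
8      : 4 8
+      : 12
negate : -12
negate : 12
7      : 12 7
+      : 19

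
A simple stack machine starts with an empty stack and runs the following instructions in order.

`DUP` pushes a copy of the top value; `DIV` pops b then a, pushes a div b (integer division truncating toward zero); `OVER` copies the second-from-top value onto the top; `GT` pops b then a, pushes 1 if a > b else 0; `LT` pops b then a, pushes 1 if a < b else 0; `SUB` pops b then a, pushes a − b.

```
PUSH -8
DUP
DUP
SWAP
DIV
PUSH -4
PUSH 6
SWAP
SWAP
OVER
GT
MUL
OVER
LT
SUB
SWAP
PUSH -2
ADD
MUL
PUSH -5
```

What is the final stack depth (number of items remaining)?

2

PUSH -8  -8
DUP      -8 -8
DUP      -8 -8 -8
SWAP     -8 -8 -8
DIV      -8 1
PUSH -4  -8 1 -4
PUSH 6   -8 1 -4 6
SWAP     -8 1 6 -4
SWAP     -8 1 -4 6
OVER     -8 1 -4 6 -4
GT       -8 1 -4 1
MUL      -8 1 -4
OVER     -8 1 -4 1
LT       -8 1 1
SUB      -8 0
SWAP     0 -8
PUSH -2  0 -8 -2
ADD      0 -10
MUL      0
PUSH -5  0 -5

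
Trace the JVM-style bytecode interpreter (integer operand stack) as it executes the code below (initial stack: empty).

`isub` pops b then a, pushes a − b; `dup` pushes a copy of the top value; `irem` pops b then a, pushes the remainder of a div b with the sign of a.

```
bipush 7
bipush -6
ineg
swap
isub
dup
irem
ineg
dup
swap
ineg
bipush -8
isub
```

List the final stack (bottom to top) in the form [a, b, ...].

[0, 8]

bipush 7  : [7]
bipush -6 : [7, -6]
ineg      : [7, 6]
swap      : [6, 7]
isub      : [-1]
dup       : [-1, -1]
irem      : [0]
ineg      : [0]
dup       : [0, 0]
swap      : [0, 0]
ineg      : [0, 0]
bipush -8 : [0, 0, -8]
isub      : [0, 8]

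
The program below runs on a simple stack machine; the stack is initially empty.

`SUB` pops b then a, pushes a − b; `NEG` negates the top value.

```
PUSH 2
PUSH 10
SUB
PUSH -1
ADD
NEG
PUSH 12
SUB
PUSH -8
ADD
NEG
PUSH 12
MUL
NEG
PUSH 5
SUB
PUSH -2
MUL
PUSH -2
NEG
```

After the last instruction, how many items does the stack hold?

PUSH 2  → [2]
PUSH 10 → [2, 10]
SUB     → [-8]
PUSH -1 → [-8, -1]
ADD     → [-9]
NEG     → [9]
PUSH 12 → [9, 12]
SUB     → [-3]
PUSH -8 → [-3, -8]
ADD     → [-11]
NEG     → [11]
PUSH 12 → [11, 12]
MUL     → [132]
NEG     → [-132]
PUSH 5  → [-132, 5]
SUB     → [-137]
PUSH -2 → [-137, -2]
MUL     → [274]
PUSH -2 → [274, -2]
NEG     → [274, 2]

2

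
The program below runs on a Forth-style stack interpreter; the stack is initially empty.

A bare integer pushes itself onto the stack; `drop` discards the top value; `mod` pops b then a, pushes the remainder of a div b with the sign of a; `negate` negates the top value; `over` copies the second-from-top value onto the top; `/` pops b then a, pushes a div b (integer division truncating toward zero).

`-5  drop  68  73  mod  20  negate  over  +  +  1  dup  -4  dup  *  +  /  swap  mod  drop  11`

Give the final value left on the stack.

11

-5      -5
drop    (empty)
68      68
73      68 73
mod     68
20      68 20
negate  68 -20
over    68 -20 68
+       68 48
+       116
1       116 1
dup     116 1 1
-4      116 1 1 -4
dup     116 1 1 -4 -4
*       116 1 1 16
+       116 1 17
/       116 0
swap    0 116
mod     0
drop    (empty)
11      11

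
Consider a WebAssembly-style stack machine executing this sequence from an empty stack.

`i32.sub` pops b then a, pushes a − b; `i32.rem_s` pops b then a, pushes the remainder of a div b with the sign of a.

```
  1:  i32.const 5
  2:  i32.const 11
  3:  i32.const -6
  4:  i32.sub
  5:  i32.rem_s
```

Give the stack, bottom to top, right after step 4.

i32.const 5   [5]
i32.const 11  [5, 11]
i32.const -6  [5, 11, -6]
i32.sub       [5, 17]

[5, 17]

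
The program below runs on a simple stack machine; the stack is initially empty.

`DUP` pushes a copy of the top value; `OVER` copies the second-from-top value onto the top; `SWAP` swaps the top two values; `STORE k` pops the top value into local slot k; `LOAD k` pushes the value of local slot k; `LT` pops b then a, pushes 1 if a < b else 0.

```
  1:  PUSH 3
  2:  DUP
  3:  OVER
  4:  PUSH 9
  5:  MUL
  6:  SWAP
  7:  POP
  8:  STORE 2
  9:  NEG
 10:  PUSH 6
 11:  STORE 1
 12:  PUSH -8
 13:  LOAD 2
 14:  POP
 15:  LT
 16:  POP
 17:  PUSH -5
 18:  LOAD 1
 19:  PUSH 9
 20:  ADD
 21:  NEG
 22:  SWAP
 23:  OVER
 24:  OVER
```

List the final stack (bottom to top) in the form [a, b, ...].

[-15, -5, -15, -5]

PUSH 3   3
DUP      3 3
OVER     3 3 3
PUSH 9   3 3 3 9
MUL      3 3 27
SWAP     3 27 3
POP      3 27
STORE 2  3
NEG      -3
PUSH 6   -3 6
STORE 1  -3
PUSH -8  -3 -8
LOAD 2   -3 -8 27
POP      -3 -8
LT       0
POP      (empty)
PUSH -5  -5
LOAD 1   -5 6
PUSH 9   -5 6 9
ADD      -5 15
NEG      -5 -15
SWAP     -15 -5
OVER     -15 -5 -15
OVER     -15 -5 -15 -5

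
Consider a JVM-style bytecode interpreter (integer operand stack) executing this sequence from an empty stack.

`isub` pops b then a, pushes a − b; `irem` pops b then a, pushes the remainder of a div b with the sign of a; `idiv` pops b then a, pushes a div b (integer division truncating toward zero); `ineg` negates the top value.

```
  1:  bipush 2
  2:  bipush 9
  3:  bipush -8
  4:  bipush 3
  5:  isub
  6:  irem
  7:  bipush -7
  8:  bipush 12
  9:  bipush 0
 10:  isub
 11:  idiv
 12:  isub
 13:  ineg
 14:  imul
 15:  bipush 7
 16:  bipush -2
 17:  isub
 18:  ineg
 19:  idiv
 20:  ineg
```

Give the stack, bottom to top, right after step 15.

bipush 2  : [2]
bipush 9  : [2, 9]
bipush -8 : [2, 9, -8]
bipush 3  : [2, 9, -8, 3]
isub      : [2, 9, -11]
irem      : [2, 9]
bipush -7 : [2, 9, -7]
bipush 12 : [2, 9, -7, 12]
bipush 0  : [2, 9, -7, 12, 0]
isub      : [2, 9, -7, 12]
idiv      : [2, 9, 0]
isub      : [2, 9]
ineg      : [2, -9]
imul      : [-18]
bipush 7  : [-18, 7]

[-18, 7]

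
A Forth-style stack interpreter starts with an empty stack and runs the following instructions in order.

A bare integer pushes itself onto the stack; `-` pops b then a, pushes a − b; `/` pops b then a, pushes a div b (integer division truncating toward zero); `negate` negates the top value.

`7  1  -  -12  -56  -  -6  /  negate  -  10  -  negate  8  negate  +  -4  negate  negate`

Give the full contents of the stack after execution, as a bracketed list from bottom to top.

7      -> [7]
1      -> [7, 1]
-      -> [6]
-12    -> [6, -12]
-56    -> [6, -12, -56]
-      -> [6, 44]
-6     -> [6, 44, -6]
/      -> [6, -7]
negate -> [6, 7]
-      -> [-1]
10     -> [-1, 10]
-      -> [-11]
negate -> [11]
8      -> [11, 8]
negate -> [11, -8]
+      -> [3]
-4     -> [3, -4]
negate -> [3, 4]
negate -> [3, -4]

[3, -4]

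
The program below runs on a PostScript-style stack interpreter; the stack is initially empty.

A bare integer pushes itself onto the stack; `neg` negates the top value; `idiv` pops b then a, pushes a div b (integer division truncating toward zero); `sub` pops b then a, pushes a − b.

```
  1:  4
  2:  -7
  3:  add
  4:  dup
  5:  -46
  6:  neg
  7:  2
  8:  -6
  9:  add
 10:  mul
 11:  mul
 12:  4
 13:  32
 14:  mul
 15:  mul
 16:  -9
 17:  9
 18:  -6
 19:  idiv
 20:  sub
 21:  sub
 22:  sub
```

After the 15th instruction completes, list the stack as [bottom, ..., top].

[-3, 70656]

4   : 4
-7  : 4 -7
add : -3
dup : -3 -3
-46 : -3 -3 -46
neg : -3 -3 46
2   : -3 -3 46 2
-6  : -3 -3 46 2 -6
add : -3 -3 46 -4
mul : -3 -3 -184
mul : -3 552
4   : -3 552 4
32  : -3 552 4 32
mul : -3 552 128
mul : -3 70656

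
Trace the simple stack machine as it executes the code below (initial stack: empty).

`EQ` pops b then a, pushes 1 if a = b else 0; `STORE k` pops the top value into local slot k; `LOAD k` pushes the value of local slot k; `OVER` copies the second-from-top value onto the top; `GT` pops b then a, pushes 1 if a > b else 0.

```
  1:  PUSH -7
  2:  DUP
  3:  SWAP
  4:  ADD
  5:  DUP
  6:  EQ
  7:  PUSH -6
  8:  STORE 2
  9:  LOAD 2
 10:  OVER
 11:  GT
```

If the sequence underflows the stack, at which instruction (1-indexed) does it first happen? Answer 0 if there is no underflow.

PUSH -7 -> [-7]
DUP     -> [-7, -7]
SWAP    -> [-7, -7]
ADD     -> [-14]
DUP     -> [-14, -14]
EQ      -> [1]
PUSH -6 -> [1, -6]
STORE 2 -> [1]
LOAD 2  -> [1, -6]
OVER    -> [1, -6, 1]
GT      -> [1, 0]

0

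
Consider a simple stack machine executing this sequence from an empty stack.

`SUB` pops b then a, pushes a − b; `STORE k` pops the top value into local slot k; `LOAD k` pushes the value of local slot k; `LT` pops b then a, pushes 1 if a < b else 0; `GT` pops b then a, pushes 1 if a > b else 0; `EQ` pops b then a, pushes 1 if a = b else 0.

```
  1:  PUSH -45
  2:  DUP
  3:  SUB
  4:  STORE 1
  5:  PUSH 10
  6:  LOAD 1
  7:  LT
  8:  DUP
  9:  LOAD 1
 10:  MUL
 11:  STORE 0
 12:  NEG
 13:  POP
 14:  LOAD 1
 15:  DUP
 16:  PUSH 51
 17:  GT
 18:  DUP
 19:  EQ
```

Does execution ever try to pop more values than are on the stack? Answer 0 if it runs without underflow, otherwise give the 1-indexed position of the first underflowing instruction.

PUSH -45 : [-45]
DUP      : [-45, -45]
SUB      : [0]
STORE 1  : []
PUSH 10  : [10]
LOAD 1   : [10, 0]
LT       : [0]
DUP      : [0, 0]
LOAD 1   : [0, 0, 0]
MUL      : [0, 0]
STORE 0  : [0]
NEG      : [0]
POP      : []
LOAD 1   : [0]
DUP      : [0, 0]
PUSH 51  : [0, 0, 51]
GT       : [0, 0]
DUP      : [0, 0, 0]
EQ       : [0, 1]

0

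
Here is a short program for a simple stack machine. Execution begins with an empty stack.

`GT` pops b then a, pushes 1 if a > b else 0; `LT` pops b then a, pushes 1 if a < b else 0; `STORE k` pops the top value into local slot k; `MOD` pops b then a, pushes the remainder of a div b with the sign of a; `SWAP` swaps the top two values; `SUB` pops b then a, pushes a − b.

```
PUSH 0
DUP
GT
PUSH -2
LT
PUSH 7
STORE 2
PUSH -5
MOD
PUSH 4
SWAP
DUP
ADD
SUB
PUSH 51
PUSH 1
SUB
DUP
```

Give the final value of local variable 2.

7

PUSH 0  -> 0
DUP     -> 0 0
GT      -> 0
PUSH -2 -> 0 -2
LT      -> 0
PUSH 7  -> 0 7
STORE 2 -> 0
PUSH -5 -> 0 -5
MOD     -> 0
PUSH 4  -> 0 4
SWAP    -> 4 0
DUP     -> 4 0 0
ADD     -> 4 0
SUB     -> 4
PUSH 51 -> 4 51
PUSH 1  -> 4 51 1
SUB     -> 4 50
DUP     -> 4 50 50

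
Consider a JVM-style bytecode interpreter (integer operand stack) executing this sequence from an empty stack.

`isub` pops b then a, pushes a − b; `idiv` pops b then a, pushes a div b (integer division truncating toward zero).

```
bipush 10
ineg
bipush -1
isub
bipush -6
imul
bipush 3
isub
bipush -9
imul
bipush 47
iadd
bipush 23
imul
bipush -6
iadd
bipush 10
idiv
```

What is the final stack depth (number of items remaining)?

1

bipush 10 -> 10
ineg      -> -10
bipush -1 -> -10 -1
isub      -> -9
bipush -6 -> -9 -6
imul      -> 54
bipush 3  -> 54 3
isub      -> 51
bipush -9 -> 51 -9
imul      -> -459
bipush 47 -> -459 47
iadd      -> -412
bipush 23 -> -412 23
imul      -> -9476
bipush -6 -> -9476 -6
iadd      -> -9482
bipush 10 -> -9482 10
idiv      -> -948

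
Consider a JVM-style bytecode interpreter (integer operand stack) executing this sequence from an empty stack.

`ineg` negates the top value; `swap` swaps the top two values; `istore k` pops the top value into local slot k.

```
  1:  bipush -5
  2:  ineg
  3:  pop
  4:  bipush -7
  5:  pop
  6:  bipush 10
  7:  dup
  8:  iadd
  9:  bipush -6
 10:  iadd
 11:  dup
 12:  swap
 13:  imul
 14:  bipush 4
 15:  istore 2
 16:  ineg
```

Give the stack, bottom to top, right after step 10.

bipush -5 : -5
ineg      : 5
pop       : (empty)
bipush -7 : -7
pop       : (empty)
bipush 10 : 10
dup       : 10 10
iadd      : 20
bipush -6 : 20 -6
iadd      : 14

[14]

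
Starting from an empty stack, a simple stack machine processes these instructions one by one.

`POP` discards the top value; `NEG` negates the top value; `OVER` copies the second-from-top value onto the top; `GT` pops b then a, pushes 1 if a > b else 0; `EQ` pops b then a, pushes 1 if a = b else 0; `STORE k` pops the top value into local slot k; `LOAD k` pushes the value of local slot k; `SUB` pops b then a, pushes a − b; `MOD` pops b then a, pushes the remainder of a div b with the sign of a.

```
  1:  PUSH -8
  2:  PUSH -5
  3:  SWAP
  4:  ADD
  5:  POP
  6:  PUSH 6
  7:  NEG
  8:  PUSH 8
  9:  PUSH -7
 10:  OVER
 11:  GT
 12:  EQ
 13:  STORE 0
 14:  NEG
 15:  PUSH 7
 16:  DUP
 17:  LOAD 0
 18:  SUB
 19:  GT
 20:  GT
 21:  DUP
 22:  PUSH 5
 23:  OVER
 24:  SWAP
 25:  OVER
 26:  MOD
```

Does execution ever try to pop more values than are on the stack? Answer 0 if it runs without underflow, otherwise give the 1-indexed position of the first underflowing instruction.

PUSH -8  -8
PUSH -5  -8 -5
SWAP     -5 -8
ADD      -13
POP      (empty)
PUSH 6   6
NEG      -6
PUSH 8   -6 8
PUSH -7  -6 8 -7
OVER     -6 8 -7 8
GT       -6 8 0
EQ       -6 0
STORE 0  -6
NEG      6
PUSH 7   6 7
DUP      6 7 7
LOAD 0   6 7 7 0
SUB      6 7 7
GT       6 0
GT       1
DUP      1 1
PUSH 5   1 1 5
OVER     1 1 5 1
SWAP     1 1 1 5
OVER     1 1 1 5 1
MOD      1 1 1 0

0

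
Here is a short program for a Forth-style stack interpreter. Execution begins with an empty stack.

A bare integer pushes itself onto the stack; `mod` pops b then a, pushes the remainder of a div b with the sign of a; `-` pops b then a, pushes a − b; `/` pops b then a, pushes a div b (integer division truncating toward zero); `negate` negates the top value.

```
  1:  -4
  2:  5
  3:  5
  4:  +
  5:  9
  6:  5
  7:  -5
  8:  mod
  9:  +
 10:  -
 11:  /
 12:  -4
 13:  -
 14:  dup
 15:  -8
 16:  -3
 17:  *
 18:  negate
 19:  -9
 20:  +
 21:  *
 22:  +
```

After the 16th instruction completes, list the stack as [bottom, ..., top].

[0, 0, -8, -3]

-4  -> -4
5   -> -4 5
5   -> -4 5 5
+   -> -4 10
9   -> -4 10 9
5   -> -4 10 9 5
-5  -> -4 10 9 5 -5
mod -> -4 10 9 0
+   -> -4 10 9
-   -> -4 1
/   -> -4
-4  -> -4 -4
-   -> 0
dup -> 0 0
-8  -> 0 0 -8
-3  -> 0 0 -8 -3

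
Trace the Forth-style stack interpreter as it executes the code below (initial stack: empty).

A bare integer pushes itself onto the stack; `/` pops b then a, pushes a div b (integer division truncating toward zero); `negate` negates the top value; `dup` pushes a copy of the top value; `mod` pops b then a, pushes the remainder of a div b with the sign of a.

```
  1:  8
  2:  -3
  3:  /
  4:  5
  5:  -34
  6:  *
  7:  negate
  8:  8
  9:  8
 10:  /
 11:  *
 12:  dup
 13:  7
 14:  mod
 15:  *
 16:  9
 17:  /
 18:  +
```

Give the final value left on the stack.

8      -> 8
-3     -> 8 -3
/      -> -2
5      -> -2 5
-34    -> -2 5 -34
*      -> -2 -170
negate -> -2 170
8      -> -2 170 8
8      -> -2 170 8 8
/      -> -2 170 1
*      -> -2 170
dup    -> -2 170 170
7      -> -2 170 170 7
mod    -> -2 170 2
*      -> -2 340
9      -> -2 340 9
/      -> -2 37
+      -> 35

35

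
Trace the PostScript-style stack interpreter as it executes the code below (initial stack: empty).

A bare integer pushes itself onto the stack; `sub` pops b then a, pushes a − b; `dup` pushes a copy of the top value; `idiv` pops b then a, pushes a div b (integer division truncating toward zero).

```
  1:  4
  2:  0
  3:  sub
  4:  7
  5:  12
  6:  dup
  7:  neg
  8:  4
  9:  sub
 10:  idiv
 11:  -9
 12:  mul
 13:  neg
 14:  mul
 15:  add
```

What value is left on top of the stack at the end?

4

4    -> 4
0    -> 4 0
sub  -> 4
7    -> 4 7
12   -> 4 7 12
dup  -> 4 7 12 12
neg  -> 4 7 12 -12
4    -> 4 7 12 -12 4
sub  -> 4 7 12 -16
idiv -> 4 7 0
-9   -> 4 7 0 -9
mul  -> 4 7 0
neg  -> 4 7 0
mul  -> 4 0
add  -> 4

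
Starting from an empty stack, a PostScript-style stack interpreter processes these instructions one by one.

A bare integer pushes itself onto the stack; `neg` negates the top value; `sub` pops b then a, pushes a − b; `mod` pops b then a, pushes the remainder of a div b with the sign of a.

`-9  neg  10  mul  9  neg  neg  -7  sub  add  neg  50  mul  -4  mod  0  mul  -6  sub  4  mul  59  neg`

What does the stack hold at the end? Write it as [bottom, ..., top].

[24, -59]

-9  : -9
neg : 9
10  : 9 10
mul : 90
9   : 90 9
neg : 90 -9
neg : 90 9
-7  : 90 9 -7
sub : 90 16
add : 106
neg : -106
50  : -106 50
mul : -5300
-4  : -5300 -4
mod : 0
0   : 0 0
mul : 0
-6  : 0 -6
sub : 6
4   : 6 4
mul : 24
59  : 24 59
neg : 24 -59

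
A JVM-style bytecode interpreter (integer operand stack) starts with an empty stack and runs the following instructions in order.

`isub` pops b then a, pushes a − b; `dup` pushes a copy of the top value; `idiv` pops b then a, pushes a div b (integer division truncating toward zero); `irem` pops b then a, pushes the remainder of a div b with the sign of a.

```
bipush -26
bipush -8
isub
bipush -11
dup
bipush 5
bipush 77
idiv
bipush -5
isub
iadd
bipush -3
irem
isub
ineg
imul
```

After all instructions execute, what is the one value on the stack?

bipush -26 → [-26]
bipush -8  → [-26, -8]
isub       → [-18]
bipush -11 → [-18, -11]
dup        → [-18, -11, -11]
bipush 5   → [-18, -11, -11, 5]
bipush 77  → [-18, -11, -11, 5, 77]
idiv       → [-18, -11, -11, 0]
bipush -5  → [-18, -11, -11, 0, -5]
isub       → [-18, -11, -11, 5]
iadd       → [-18, -11, -6]
bipush -3  → [-18, -11, -6, -3]
irem       → [-18, -11, 0]
isub       → [-18, -11]
ineg       → [-18, 11]
imul       → [-198]

-198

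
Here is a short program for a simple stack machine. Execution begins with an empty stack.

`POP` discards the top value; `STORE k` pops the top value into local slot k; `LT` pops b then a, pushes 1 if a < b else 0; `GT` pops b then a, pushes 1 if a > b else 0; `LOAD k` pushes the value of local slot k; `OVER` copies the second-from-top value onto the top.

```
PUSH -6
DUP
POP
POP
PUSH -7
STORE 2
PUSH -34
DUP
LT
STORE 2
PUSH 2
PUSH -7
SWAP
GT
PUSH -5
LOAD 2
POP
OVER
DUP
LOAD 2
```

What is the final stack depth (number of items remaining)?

5

PUSH -6   -6
DUP       -6 -6
POP       -6
POP       (empty)
PUSH -7   -7
STORE 2   (empty)
PUSH -34  -34
DUP       -34 -34
LT        0
STORE 2   (empty)
PUSH 2    2
PUSH -7   2 -7
SWAP      -7 2
GT        0
PUSH -5   0 -5
LOAD 2    0 -5 0
POP       0 -5
OVER      0 -5 0
DUP       0 -5 0 0
LOAD 2    0 -5 0 0 0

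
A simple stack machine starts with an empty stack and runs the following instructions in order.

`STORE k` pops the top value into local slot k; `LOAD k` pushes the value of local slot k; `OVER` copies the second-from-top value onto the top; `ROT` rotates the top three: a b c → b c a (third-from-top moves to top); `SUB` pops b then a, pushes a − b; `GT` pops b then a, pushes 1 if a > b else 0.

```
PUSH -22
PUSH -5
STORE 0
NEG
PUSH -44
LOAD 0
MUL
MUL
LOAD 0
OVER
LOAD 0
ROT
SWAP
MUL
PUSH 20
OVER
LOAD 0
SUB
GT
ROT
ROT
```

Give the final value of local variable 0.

PUSH -22 -> -22
PUSH -5  -> -22 -5
STORE 0  -> -22
NEG      -> 22
PUSH -44 -> 22 -44
LOAD 0   -> 22 -44 -5
MUL      -> 22 220
MUL      -> 4840
LOAD 0   -> 4840 -5
OVER     -> 4840 -5 4840
LOAD 0   -> 4840 -5 4840 -5
ROT      -> 4840 4840 -5 -5
SWAP     -> 4840 4840 -5 -5
MUL      -> 4840 4840 25
PUSH 20  -> 4840 4840 25 20
OVER     -> 4840 4840 25 20 25
LOAD 0   -> 4840 4840 25 20 25 -5
SUB      -> 4840 4840 25 20 30
GT       -> 4840 4840 25 0
ROT      -> 4840 25 0 4840
ROT      -> 4840 0 4840 25

-5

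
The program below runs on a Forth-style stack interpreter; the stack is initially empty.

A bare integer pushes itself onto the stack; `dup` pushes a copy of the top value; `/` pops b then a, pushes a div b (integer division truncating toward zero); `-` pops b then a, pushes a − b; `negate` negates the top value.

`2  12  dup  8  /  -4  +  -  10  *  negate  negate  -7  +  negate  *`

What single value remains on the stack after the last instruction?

2      -> 2
12     -> 2 12
dup    -> 2 12 12
8      -> 2 12 12 8
/      -> 2 12 1
-4     -> 2 12 1 -4
+      -> 2 12 -3
-      -> 2 15
10     -> 2 15 10
*      -> 2 150
negate -> 2 -150
negate -> 2 150
-7     -> 2 150 -7
+      -> 2 143
negate -> 2 -143
*      -> -286

-286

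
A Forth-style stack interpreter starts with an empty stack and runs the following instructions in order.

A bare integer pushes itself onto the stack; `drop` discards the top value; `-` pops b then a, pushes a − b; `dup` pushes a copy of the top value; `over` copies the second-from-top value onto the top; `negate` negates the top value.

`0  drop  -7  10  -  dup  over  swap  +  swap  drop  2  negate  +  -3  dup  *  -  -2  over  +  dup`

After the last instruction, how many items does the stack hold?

3

0      -> 0
drop   -> (empty)
-7     -> -7
10     -> -7 10
-      -> -17
dup    -> -17 -17
over   -> -17 -17 -17
swap   -> -17 -17 -17
+      -> -17 -34
swap   -> -34 -17
drop   -> -34
2      -> -34 2
negate -> -34 -2
+      -> -36
-3     -> -36 -3
dup    -> -36 -3 -3
*      -> -36 9
-      -> -45
-2     -> -45 -2
over   -> -45 -2 -45
+      -> -45 -47
dup    -> -45 -47 -47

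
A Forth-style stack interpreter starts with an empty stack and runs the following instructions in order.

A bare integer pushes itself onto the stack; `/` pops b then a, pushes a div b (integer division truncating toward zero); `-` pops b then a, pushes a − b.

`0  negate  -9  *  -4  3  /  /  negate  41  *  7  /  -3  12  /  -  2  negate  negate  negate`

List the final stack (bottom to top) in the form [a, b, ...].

0       0
negate  0
-9      0 -9
*       0
-4      0 -4
3       0 -4 3
/       0 -1
/       0
negate  0
41      0 41
*       0
7       0 7
/       0
-3      0 -3
12      0 -3 12
/       0 0
-       0
2       0 2
negate  0 -2
negate  0 2
negate  0 -2

[0, -2]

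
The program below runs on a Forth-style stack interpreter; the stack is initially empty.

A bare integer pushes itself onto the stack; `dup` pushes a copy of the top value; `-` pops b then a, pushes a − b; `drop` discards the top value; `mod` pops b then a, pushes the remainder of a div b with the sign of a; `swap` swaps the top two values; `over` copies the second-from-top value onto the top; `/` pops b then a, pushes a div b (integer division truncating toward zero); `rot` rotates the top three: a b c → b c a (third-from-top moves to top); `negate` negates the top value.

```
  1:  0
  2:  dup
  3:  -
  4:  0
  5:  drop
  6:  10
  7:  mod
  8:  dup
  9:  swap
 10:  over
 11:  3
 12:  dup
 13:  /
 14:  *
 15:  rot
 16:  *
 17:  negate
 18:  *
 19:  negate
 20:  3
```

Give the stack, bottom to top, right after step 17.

0      : 0
dup    : 0 0
-      : 0
0      : 0 0
drop   : 0
10     : 0 10
mod    : 0
dup    : 0 0
swap   : 0 0
over   : 0 0 0
3      : 0 0 0 3
dup    : 0 0 0 3 3
/      : 0 0 0 1
*      : 0 0 0
rot    : 0 0 0
*      : 0 0
negate : 0 0

[0, 0]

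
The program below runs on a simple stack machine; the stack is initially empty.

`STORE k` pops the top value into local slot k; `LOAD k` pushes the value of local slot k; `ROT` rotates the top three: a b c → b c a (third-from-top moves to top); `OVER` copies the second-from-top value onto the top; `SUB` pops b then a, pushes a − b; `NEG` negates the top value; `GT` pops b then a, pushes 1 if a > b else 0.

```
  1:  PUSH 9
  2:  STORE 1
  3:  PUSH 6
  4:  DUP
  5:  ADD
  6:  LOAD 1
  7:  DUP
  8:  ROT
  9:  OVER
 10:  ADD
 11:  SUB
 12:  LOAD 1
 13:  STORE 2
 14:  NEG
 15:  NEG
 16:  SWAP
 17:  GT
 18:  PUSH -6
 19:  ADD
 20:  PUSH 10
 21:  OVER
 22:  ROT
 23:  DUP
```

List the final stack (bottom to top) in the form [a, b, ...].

PUSH 9  -> [9]
STORE 1 -> []
PUSH 6  -> [6]
DUP     -> [6, 6]
ADD     -> [12]
LOAD 1  -> [12, 9]
DUP     -> [12, 9, 9]
ROT     -> [9, 9, 12]
OVER    -> [9, 9, 12, 9]
ADD     -> [9, 9, 21]
SUB     -> [9, -12]
LOAD 1  -> [9, -12, 9]
STORE 2 -> [9, -12]
NEG     -> [9, 12]
NEG     -> [9, -12]
SWAP    -> [-12, 9]
GT      -> [0]
PUSH -6 -> [0, -6]
ADD     -> [-6]
PUSH 10 -> [-6, 10]
OVER    -> [-6, 10, -6]
ROT     -> [10, -6, -6]
DUP     -> [10, -6, -6, -6]

[10, -6, -6, -6]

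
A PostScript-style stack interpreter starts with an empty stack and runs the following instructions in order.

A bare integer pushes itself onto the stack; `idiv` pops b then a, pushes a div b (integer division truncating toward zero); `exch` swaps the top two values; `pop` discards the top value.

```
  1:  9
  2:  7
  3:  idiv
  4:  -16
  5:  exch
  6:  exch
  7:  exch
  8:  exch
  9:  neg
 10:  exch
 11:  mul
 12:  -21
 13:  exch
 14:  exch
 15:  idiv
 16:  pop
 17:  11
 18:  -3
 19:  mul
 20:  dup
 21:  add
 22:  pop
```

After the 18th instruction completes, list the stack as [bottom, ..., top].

[11, -3]

9    → [9]
7    → [9, 7]
idiv → [1]
-16  → [1, -16]
exch → [-16, 1]
exch → [1, -16]
exch → [-16, 1]
exch → [1, -16]
neg  → [1, 16]
exch → [16, 1]
mul  → [16]
-21  → [16, -21]
exch → [-21, 16]
exch → [16, -21]
idiv → [0]
pop  → []
11   → [11]
-3   → [11, -3]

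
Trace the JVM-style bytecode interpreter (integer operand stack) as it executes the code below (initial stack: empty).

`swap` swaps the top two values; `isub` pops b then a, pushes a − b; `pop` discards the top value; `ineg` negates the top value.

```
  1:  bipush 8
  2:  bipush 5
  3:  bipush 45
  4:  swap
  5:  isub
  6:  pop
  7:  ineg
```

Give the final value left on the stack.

-8

bipush 8  -> [8]
bipush 5  -> [8, 5]
bipush 45 -> [8, 5, 45]
swap      -> [8, 45, 5]
isub      -> [8, 40]
pop       -> [8]
ineg      -> [-8]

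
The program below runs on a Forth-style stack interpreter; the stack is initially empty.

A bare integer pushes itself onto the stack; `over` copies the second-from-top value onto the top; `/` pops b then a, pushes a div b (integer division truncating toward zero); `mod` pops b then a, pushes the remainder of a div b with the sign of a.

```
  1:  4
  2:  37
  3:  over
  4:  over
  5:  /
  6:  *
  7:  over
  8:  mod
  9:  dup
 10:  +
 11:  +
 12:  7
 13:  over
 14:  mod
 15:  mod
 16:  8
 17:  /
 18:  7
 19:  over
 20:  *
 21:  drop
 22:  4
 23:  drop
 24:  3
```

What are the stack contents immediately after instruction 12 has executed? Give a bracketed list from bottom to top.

[4, 7]

4    -> [4]
37   -> [4, 37]
over -> [4, 37, 4]
over -> [4, 37, 4, 37]
/    -> [4, 37, 0]
*    -> [4, 0]
over -> [4, 0, 4]
mod  -> [4, 0]
dup  -> [4, 0, 0]
+    -> [4, 0]
+    -> [4]
7    -> [4, 7]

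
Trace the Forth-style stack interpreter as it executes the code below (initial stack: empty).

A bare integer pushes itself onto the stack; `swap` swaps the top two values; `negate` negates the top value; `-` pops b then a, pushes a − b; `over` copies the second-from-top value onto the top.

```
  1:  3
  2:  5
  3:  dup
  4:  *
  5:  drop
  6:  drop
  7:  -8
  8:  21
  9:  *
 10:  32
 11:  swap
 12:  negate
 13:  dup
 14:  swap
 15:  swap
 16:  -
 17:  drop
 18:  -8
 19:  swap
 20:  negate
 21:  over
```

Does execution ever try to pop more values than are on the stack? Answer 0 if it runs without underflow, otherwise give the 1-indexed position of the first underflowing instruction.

3      -> 3
5      -> 3 5
dup    -> 3 5 5
*      -> 3 25
drop   -> 3
drop   -> (empty)
-8     -> -8
21     -> -8 21
*      -> -168
32     -> -168 32
swap   -> 32 -168
negate -> 32 168
dup    -> 32 168 168
swap   -> 32 168 168
swap   -> 32 168 168
-      -> 32 0
drop   -> 32
-8     -> 32 -8
swap   -> -8 32
negate -> -8 -32
over   -> -8 -32 -8

0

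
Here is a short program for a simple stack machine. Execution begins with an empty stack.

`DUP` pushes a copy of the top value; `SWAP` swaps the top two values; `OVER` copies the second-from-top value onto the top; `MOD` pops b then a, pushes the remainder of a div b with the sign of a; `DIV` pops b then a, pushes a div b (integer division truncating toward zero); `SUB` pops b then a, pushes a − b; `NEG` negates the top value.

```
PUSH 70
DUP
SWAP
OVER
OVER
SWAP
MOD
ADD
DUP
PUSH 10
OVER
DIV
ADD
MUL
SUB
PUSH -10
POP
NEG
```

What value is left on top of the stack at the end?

PUSH 70  : 70
DUP      : 70 70
SWAP     : 70 70
OVER     : 70 70 70
OVER     : 70 70 70 70
SWAP     : 70 70 70 70
MOD      : 70 70 0
ADD      : 70 70
DUP      : 70 70 70
PUSH 10  : 70 70 70 10
OVER     : 70 70 70 10 70
DIV      : 70 70 70 0
ADD      : 70 70 70
MUL      : 70 4900
SUB      : -4830
PUSH -10 : -4830 -10
POP      : -4830
NEG      : 4830

4830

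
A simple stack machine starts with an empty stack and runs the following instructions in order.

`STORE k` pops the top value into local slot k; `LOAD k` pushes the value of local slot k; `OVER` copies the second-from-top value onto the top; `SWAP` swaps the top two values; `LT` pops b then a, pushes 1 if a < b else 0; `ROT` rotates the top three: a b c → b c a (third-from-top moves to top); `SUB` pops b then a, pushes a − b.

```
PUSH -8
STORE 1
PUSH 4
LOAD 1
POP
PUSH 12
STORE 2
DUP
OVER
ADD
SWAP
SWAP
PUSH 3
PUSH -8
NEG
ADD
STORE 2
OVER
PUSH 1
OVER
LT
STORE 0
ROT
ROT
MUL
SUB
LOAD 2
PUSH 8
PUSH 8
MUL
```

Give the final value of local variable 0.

1

PUSH -8  -8
STORE 1  (empty)
PUSH 4   4
LOAD 1   4 -8
POP      4
PUSH 12  4 12
STORE 2  4
DUP      4 4
OVER     4 4 4
ADD      4 8
SWAP     8 4
SWAP     4 8
PUSH 3   4 8 3
PUSH -8  4 8 3 -8
NEG      4 8 3 8
ADD      4 8 11
STORE 2  4 8
OVER     4 8 4
PUSH 1   4 8 4 1
OVER     4 8 4 1 4
LT       4 8 4 1
STORE 0  4 8 4
ROT      8 4 4
ROT      4 4 8
MUL      4 32
SUB      -28
LOAD 2   -28 11
PUSH 8   -28 11 8
PUSH 8   -28 11 8 8
MUL      -28 11 64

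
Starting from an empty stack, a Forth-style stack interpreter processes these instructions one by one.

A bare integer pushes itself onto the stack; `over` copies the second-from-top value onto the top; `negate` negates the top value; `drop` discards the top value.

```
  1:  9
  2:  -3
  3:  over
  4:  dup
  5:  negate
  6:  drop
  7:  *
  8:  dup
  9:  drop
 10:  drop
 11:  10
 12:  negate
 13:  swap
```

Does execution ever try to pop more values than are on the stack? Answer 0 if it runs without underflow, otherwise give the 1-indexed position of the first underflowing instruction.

9      : 9
-3     : 9 -3
over   : 9 -3 9
dup    : 9 -3 9 9
negate : 9 -3 9 -9
drop   : 9 -3 9
*      : 9 -27
dup    : 9 -27 -27
drop   : 9 -27
drop   : 9
10     : 9 10
negate : 9 -10
swap   : -10 9

0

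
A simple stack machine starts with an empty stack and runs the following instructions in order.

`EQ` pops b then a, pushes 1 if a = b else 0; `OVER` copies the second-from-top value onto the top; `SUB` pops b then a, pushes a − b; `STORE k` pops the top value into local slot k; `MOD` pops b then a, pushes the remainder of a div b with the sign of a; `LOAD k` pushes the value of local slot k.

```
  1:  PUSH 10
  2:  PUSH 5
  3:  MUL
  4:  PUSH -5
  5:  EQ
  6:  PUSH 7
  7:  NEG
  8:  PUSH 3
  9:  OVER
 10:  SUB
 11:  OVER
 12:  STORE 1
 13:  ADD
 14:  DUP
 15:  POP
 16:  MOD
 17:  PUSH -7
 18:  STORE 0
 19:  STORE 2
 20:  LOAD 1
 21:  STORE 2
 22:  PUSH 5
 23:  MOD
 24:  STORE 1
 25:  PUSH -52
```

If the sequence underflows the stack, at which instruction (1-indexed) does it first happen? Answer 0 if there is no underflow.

23

PUSH 10 -> 10
PUSH 5  -> 10 5
MUL     -> 50
PUSH -5 -> 50 -5
EQ      -> 0
PUSH 7  -> 0 7
NEG     -> 0 -7
PUSH 3  -> 0 -7 3
OVER    -> 0 -7 3 -7
SUB     -> 0 -7 10
OVER    -> 0 -7 10 -7
STORE 1 -> 0 -7 10
ADD     -> 0 3
DUP     -> 0 3 3
POP     -> 0 3
MOD     -> 0
PUSH -7 -> 0 -7
STORE 0 -> 0
STORE 2 -> (empty)
LOAD 1  -> -7
STORE 2 -> (empty)
PUSH 5  -> 5
MOD  — needs 2 operands, stack has 1 → underflow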